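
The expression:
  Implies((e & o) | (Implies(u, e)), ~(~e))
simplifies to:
e | u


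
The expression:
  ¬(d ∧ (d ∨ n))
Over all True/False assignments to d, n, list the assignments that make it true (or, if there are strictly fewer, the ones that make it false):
is true only for:
  d=False, n=False;
  d=False, n=True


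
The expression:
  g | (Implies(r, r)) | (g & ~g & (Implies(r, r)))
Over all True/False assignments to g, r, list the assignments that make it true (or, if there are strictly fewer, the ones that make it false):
is always true.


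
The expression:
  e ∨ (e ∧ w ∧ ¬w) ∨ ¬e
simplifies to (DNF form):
True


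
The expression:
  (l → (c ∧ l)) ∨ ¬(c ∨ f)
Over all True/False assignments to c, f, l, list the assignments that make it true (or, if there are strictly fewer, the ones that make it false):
is false only for:
  c=False, f=True, l=True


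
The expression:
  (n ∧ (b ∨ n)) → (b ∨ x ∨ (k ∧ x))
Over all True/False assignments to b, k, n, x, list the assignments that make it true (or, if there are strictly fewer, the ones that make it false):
is false only for:
  b=False, k=False, n=True, x=False;
  b=False, k=True, n=True, x=False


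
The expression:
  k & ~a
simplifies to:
k & ~a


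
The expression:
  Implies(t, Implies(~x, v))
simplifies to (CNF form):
v | x | ~t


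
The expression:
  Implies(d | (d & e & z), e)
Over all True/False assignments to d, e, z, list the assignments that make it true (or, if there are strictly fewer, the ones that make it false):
is false only for:
  d=True, e=False, z=False;
  d=True, e=False, z=True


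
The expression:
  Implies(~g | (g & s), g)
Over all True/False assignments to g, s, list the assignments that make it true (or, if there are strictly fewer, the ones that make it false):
is true only for:
  g=True, s=False;
  g=True, s=True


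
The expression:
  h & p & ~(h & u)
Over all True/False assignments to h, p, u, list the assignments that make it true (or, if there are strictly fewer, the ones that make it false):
is true only for:
  h=True, p=True, u=False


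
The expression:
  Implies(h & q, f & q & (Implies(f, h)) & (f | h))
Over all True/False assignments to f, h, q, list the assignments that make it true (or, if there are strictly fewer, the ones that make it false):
is false only for:
  f=False, h=True, q=True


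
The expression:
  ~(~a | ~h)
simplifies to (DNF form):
a & h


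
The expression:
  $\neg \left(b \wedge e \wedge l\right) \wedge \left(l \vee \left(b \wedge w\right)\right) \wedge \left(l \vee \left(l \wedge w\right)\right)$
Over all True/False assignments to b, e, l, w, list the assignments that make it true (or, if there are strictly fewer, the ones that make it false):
is true only for:
  b=False, e=False, l=True, w=False;
  b=False, e=False, l=True, w=True;
  b=False, e=True, l=True, w=False;
  b=False, e=True, l=True, w=True;
  b=True, e=False, l=True, w=False;
  b=True, e=False, l=True, w=True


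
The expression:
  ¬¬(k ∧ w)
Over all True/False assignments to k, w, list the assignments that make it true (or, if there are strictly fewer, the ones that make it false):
is true only for:
  k=True, w=True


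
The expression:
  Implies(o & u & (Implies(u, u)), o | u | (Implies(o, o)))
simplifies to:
True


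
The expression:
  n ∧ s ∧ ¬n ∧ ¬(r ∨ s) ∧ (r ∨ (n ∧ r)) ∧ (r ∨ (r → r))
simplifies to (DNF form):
False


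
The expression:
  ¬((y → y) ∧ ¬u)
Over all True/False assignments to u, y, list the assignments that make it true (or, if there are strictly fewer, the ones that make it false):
is true only for:
  u=True, y=False;
  u=True, y=True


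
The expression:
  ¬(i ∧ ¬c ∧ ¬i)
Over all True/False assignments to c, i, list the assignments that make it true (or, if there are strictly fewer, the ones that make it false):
is always true.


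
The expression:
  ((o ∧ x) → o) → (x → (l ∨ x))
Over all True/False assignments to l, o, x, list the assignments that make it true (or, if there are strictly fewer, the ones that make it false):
is always true.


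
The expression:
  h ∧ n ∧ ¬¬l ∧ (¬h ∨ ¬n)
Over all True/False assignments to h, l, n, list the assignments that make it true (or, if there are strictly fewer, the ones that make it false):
is never true.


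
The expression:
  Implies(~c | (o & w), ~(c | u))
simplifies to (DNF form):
(c & ~o) | (c & ~w) | (~c & ~u)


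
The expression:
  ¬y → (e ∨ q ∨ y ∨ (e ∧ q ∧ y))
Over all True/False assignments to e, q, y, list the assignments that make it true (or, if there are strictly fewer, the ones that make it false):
is false only for:
  e=False, q=False, y=False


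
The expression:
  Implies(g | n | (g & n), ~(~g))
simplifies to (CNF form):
g | ~n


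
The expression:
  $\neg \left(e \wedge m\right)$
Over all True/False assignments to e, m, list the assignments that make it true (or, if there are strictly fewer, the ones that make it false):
is false only for:
  e=True, m=True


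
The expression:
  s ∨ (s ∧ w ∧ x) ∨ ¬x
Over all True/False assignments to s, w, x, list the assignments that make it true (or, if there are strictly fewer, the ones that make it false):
is false only for:
  s=False, w=False, x=True;
  s=False, w=True, x=True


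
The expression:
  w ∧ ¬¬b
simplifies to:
b ∧ w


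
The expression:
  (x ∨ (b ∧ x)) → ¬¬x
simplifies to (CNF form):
True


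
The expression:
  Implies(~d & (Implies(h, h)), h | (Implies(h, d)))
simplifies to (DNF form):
True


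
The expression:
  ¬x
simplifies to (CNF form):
¬x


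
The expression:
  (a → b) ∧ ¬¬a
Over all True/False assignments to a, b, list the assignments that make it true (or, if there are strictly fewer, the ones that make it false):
is true only for:
  a=True, b=True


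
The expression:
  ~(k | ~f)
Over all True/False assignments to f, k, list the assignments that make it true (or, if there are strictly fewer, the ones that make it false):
is true only for:
  f=True, k=False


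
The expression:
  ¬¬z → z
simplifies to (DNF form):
True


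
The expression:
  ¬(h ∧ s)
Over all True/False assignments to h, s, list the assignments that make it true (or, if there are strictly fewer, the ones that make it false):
is false only for:
  h=True, s=True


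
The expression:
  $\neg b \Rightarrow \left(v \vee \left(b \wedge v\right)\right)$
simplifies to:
$b \vee v$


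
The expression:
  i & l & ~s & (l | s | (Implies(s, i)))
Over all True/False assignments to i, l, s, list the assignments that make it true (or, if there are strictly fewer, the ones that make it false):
is true only for:
  i=True, l=True, s=False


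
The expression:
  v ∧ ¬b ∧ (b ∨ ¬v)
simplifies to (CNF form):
False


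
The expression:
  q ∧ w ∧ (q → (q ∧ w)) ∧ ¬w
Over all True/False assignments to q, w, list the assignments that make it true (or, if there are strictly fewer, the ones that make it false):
is never true.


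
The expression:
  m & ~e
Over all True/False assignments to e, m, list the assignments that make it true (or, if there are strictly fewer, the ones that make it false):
is true only for:
  e=False, m=True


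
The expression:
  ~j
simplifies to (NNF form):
~j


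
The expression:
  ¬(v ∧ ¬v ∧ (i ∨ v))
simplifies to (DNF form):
True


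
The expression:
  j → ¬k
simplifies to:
¬j ∨ ¬k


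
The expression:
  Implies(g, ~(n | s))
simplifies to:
~g | (~n & ~s)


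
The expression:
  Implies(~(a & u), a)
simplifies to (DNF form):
a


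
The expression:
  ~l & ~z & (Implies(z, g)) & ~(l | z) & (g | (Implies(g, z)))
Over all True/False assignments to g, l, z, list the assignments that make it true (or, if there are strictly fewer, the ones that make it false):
is true only for:
  g=False, l=False, z=False;
  g=True, l=False, z=False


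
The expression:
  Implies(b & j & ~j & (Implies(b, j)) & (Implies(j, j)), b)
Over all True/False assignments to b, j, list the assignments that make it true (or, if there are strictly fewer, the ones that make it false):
is always true.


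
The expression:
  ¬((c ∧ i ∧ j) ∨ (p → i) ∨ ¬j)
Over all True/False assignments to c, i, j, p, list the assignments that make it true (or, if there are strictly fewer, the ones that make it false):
is true only for:
  c=False, i=False, j=True, p=True;
  c=True, i=False, j=True, p=True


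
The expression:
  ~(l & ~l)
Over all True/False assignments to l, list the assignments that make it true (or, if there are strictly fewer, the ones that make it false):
is always true.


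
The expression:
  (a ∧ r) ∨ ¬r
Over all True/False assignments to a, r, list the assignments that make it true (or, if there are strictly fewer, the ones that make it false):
is false only for:
  a=False, r=True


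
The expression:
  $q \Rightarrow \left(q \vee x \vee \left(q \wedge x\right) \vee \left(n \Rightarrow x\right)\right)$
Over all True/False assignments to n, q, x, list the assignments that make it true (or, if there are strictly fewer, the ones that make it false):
is always true.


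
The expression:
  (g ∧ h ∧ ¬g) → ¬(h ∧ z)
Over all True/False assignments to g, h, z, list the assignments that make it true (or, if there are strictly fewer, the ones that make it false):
is always true.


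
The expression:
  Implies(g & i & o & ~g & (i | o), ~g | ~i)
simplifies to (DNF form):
True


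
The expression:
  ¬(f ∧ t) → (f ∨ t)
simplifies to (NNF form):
f ∨ t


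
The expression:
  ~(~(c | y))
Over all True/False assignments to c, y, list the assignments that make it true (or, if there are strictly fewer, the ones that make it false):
is false only for:
  c=False, y=False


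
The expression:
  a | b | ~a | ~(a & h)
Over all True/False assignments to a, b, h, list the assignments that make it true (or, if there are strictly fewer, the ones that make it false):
is always true.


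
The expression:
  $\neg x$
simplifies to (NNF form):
$\neg x$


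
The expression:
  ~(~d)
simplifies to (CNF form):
d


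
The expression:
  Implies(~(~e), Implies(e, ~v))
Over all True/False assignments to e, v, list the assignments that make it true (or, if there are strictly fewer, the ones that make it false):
is false only for:
  e=True, v=True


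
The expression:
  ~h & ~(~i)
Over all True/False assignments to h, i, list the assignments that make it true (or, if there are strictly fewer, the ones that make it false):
is true only for:
  h=False, i=True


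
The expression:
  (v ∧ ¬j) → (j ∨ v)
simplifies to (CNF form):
True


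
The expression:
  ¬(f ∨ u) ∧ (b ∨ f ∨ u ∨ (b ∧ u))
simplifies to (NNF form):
b ∧ ¬f ∧ ¬u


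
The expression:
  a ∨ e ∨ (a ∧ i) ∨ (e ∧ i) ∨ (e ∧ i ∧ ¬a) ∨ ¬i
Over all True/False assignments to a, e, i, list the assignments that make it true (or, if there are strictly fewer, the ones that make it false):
is false only for:
  a=False, e=False, i=True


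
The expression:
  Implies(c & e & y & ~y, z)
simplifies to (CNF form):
True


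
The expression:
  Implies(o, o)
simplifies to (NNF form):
True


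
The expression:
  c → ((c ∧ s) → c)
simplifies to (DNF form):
True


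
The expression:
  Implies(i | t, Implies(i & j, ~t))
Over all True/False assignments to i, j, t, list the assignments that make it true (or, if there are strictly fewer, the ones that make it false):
is false only for:
  i=True, j=True, t=True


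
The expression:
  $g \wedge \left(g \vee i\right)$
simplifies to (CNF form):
$g$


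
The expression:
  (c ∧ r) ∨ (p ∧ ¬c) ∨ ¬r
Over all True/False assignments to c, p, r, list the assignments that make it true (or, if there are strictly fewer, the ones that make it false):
is false only for:
  c=False, p=False, r=True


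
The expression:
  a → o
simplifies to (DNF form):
o ∨ ¬a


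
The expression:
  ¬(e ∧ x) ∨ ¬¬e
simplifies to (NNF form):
True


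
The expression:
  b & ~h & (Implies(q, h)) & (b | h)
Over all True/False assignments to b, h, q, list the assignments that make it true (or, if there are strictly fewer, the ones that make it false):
is true only for:
  b=True, h=False, q=False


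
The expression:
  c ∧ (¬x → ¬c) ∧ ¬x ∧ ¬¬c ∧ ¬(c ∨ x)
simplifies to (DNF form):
False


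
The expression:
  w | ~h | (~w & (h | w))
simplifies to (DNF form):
True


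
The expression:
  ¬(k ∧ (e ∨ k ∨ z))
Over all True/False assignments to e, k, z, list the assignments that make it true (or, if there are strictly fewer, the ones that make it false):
is true only for:
  e=False, k=False, z=False;
  e=False, k=False, z=True;
  e=True, k=False, z=False;
  e=True, k=False, z=True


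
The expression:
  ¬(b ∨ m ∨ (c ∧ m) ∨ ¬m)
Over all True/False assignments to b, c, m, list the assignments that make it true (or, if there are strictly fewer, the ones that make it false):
is never true.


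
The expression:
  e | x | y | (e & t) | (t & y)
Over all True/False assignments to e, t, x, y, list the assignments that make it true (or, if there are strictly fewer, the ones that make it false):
is false only for:
  e=False, t=False, x=False, y=False;
  e=False, t=True, x=False, y=False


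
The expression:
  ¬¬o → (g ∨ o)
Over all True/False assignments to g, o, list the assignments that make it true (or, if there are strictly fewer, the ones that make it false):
is always true.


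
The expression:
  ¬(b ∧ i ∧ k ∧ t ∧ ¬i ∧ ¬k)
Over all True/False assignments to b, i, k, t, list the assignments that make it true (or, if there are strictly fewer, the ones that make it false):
is always true.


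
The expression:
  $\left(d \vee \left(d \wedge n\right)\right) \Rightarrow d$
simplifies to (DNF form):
$\text{True}$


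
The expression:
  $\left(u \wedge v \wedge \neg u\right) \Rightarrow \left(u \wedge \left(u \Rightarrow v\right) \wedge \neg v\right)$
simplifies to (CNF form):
$\text{True}$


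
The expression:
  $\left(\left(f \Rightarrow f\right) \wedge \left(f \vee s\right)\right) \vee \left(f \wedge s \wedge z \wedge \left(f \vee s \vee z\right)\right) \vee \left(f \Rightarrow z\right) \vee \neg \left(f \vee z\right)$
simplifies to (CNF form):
$\text{True}$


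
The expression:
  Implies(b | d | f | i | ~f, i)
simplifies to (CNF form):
i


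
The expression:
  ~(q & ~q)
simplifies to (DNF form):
True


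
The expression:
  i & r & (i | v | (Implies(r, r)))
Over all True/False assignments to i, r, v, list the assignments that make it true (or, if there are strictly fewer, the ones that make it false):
is true only for:
  i=True, r=True, v=False;
  i=True, r=True, v=True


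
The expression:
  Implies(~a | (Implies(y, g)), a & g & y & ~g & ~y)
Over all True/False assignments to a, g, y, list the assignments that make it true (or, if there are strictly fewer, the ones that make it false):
is true only for:
  a=True, g=False, y=True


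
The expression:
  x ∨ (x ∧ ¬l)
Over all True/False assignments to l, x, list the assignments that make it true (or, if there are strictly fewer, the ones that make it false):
is true only for:
  l=False, x=True;
  l=True, x=True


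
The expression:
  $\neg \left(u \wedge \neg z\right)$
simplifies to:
$z \vee \neg u$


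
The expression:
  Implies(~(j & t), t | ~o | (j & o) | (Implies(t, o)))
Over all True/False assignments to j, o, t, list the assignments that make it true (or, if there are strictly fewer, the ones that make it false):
is always true.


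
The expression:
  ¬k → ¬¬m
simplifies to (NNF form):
k ∨ m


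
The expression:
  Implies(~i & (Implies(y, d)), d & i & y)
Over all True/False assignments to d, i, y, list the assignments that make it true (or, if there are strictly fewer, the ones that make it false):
is false only for:
  d=False, i=False, y=False;
  d=True, i=False, y=False;
  d=True, i=False, y=True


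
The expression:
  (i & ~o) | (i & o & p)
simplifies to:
i & (p | ~o)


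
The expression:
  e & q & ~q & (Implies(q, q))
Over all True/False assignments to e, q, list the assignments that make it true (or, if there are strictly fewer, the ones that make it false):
is never true.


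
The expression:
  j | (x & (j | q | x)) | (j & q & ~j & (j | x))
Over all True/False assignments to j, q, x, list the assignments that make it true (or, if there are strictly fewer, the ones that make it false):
is false only for:
  j=False, q=False, x=False;
  j=False, q=True, x=False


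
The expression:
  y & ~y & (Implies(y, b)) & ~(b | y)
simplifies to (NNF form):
False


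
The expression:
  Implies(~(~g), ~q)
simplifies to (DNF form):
~g | ~q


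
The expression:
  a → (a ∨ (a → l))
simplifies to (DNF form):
True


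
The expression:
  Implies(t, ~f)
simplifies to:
~f | ~t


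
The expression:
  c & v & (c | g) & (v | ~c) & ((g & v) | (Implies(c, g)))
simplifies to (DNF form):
c & g & v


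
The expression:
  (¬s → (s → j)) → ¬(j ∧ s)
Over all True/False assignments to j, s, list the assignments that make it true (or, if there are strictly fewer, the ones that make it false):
is false only for:
  j=True, s=True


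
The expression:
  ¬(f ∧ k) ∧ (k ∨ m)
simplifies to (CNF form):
(k ∨ m) ∧ (¬f ∨ ¬k)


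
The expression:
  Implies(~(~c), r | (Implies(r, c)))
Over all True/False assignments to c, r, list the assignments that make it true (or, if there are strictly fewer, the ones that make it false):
is always true.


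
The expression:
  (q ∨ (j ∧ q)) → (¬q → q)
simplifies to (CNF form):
True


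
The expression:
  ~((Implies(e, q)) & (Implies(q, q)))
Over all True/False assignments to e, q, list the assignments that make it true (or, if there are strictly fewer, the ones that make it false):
is true only for:
  e=True, q=False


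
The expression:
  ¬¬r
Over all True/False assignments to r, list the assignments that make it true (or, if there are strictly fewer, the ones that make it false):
is true only for:
  r=True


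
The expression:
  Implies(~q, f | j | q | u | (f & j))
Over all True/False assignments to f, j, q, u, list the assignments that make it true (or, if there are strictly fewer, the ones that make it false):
is false only for:
  f=False, j=False, q=False, u=False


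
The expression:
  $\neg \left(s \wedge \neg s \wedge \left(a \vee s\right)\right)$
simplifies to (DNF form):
$\text{True}$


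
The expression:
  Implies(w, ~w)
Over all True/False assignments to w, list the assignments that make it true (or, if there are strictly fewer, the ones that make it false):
is true only for:
  w=False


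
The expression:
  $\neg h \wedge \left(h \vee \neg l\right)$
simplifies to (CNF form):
$\neg h \wedge \neg l$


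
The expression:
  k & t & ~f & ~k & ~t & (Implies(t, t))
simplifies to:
False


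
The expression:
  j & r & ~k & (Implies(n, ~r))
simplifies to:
j & r & ~k & ~n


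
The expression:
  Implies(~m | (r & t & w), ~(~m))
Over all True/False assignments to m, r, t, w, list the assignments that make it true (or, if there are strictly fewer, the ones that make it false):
is true only for:
  m=True, r=False, t=False, w=False;
  m=True, r=False, t=False, w=True;
  m=True, r=False, t=True, w=False;
  m=True, r=False, t=True, w=True;
  m=True, r=True, t=False, w=False;
  m=True, r=True, t=False, w=True;
  m=True, r=True, t=True, w=False;
  m=True, r=True, t=True, w=True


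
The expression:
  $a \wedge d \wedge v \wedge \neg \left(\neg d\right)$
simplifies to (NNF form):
$a \wedge d \wedge v$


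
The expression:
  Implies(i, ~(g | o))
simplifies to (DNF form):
~i | (~g & ~o)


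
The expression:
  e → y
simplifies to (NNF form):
y ∨ ¬e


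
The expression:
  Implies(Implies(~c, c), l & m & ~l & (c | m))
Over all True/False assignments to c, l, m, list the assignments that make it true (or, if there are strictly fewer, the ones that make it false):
is true only for:
  c=False, l=False, m=False;
  c=False, l=False, m=True;
  c=False, l=True, m=False;
  c=False, l=True, m=True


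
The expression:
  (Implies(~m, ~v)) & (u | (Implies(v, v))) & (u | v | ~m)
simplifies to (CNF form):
(m | ~v) & (u | v | ~m)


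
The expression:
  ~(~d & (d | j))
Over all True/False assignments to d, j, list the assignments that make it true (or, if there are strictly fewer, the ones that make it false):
is false only for:
  d=False, j=True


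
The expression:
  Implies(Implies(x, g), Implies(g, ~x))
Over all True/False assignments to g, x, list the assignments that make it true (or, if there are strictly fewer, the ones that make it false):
is false only for:
  g=True, x=True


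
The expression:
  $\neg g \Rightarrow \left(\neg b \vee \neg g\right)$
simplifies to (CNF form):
$\text{True}$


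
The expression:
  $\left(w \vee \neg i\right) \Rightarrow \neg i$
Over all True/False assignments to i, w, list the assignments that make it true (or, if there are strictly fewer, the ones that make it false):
is false only for:
  i=True, w=True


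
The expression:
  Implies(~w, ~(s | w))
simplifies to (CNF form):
w | ~s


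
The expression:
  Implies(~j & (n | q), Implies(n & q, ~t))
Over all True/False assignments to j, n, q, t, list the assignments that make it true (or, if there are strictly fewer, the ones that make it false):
is false only for:
  j=False, n=True, q=True, t=True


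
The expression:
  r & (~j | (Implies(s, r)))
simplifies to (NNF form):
r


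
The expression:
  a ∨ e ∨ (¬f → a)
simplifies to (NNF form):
a ∨ e ∨ f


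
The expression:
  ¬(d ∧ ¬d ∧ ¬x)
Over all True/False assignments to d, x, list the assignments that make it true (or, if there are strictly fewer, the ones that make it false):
is always true.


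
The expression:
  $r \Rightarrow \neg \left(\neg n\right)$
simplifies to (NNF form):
$n \vee \neg r$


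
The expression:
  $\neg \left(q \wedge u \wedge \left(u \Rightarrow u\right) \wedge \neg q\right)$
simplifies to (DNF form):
$\text{True}$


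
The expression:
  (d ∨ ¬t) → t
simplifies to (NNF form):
t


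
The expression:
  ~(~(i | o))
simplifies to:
i | o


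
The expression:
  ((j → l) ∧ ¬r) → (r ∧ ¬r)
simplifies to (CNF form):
(j ∨ r) ∧ (r ∨ ¬l)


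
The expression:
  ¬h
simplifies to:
¬h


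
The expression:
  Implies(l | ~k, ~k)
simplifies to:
~k | ~l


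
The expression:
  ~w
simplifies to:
~w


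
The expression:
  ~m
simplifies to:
~m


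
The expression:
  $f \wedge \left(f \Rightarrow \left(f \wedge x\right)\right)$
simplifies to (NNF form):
$f \wedge x$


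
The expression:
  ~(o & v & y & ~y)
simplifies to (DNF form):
True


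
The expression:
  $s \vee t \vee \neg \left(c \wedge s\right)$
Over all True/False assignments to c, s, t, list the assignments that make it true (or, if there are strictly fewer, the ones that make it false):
is always true.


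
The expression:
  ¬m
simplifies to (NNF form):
¬m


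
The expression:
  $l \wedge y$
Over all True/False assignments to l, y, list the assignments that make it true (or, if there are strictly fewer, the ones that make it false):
is true only for:
  l=True, y=True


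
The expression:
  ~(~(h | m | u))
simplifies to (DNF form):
h | m | u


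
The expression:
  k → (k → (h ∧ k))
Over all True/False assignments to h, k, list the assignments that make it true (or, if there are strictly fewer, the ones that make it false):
is false only for:
  h=False, k=True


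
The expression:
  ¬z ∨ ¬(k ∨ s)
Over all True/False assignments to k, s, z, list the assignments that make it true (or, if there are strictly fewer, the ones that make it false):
is false only for:
  k=False, s=True, z=True;
  k=True, s=False, z=True;
  k=True, s=True, z=True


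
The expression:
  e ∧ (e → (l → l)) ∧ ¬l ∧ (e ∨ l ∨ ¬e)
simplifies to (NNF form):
e ∧ ¬l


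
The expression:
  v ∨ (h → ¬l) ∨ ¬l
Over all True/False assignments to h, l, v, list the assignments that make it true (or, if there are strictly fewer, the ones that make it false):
is false only for:
  h=True, l=True, v=False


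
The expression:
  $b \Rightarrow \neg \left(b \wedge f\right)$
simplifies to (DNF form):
$\neg b \vee \neg f$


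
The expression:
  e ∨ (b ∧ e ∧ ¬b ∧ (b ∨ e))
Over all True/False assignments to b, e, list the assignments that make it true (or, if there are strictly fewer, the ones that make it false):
is true only for:
  b=False, e=True;
  b=True, e=True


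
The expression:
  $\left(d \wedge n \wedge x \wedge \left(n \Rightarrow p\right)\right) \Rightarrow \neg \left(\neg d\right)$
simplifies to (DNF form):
$\text{True}$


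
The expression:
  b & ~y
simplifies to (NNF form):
b & ~y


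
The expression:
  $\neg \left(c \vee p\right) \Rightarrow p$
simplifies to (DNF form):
$c \vee p$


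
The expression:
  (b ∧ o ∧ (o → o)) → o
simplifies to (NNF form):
True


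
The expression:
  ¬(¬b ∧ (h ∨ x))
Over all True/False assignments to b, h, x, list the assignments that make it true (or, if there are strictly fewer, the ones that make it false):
is false only for:
  b=False, h=False, x=True;
  b=False, h=True, x=False;
  b=False, h=True, x=True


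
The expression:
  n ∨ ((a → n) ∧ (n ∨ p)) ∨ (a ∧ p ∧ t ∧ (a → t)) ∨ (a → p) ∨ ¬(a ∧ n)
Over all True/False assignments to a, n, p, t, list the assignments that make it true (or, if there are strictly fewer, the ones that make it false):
is always true.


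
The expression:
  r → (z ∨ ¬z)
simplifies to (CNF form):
True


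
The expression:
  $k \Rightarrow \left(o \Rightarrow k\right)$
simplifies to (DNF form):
$\text{True}$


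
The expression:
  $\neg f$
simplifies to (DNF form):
$\neg f$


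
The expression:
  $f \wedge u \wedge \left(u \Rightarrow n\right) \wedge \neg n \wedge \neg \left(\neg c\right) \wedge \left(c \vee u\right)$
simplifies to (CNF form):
$\text{False}$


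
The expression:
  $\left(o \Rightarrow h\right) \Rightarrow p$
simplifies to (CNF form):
$\left(o \vee p\right) \wedge \left(p \vee \neg h\right)$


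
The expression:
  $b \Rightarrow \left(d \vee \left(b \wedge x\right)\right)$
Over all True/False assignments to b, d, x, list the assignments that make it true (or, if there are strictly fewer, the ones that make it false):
is false only for:
  b=True, d=False, x=False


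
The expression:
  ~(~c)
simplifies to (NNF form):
c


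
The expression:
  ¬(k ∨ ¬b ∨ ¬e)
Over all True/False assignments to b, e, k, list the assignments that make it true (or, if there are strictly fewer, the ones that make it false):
is true only for:
  b=True, e=True, k=False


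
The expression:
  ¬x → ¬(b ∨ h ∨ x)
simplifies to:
x ∨ (¬b ∧ ¬h)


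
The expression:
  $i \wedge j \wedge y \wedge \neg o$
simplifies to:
$i \wedge j \wedge y \wedge \neg o$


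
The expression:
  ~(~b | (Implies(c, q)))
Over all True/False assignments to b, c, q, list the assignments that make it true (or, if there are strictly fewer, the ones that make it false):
is true only for:
  b=True, c=True, q=False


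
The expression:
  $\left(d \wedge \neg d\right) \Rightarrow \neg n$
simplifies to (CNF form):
$\text{True}$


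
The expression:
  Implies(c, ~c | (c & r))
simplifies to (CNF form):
r | ~c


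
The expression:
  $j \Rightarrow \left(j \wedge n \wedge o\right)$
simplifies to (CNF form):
$\left(n \vee \neg j\right) \wedge \left(o \vee \neg j\right)$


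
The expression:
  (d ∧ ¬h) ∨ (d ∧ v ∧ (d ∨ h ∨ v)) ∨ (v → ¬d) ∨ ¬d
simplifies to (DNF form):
True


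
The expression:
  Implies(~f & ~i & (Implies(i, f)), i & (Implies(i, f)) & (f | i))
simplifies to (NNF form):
f | i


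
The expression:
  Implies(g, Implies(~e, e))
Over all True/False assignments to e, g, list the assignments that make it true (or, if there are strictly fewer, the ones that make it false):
is false only for:
  e=False, g=True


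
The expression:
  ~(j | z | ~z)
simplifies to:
False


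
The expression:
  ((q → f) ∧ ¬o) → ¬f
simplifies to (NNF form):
o ∨ ¬f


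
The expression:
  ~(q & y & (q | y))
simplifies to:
~q | ~y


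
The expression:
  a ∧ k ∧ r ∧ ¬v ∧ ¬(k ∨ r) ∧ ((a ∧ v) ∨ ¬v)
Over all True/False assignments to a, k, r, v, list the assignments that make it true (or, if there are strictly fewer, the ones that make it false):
is never true.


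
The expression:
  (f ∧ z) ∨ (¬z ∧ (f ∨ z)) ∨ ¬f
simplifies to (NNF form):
True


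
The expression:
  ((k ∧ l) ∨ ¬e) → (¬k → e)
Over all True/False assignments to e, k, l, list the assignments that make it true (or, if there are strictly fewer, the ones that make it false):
is false only for:
  e=False, k=False, l=False;
  e=False, k=False, l=True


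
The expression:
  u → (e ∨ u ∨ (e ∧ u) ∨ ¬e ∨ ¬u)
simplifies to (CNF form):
True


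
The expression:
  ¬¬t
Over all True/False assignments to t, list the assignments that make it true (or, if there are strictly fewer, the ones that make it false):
is true only for:
  t=True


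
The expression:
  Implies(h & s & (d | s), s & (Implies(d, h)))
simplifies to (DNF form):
True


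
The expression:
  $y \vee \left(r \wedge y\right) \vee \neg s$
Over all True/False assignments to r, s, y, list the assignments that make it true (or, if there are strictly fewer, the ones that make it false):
is false only for:
  r=False, s=True, y=False;
  r=True, s=True, y=False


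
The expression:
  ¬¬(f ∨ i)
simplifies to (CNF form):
f ∨ i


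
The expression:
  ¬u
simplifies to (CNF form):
¬u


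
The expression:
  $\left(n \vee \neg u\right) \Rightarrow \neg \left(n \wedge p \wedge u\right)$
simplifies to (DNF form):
$\neg n \vee \neg p \vee \neg u$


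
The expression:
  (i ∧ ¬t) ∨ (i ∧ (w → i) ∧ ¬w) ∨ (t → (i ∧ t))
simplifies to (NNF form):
i ∨ ¬t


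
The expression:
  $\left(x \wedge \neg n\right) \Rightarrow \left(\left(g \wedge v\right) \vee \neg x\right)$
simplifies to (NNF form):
$n \vee \left(g \wedge v\right) \vee \neg x$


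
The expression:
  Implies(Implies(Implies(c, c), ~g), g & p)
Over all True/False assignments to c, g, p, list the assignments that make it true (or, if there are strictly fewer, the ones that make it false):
is true only for:
  c=False, g=True, p=False;
  c=False, g=True, p=True;
  c=True, g=True, p=False;
  c=True, g=True, p=True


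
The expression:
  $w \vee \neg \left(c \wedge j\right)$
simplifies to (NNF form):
$w \vee \neg c \vee \neg j$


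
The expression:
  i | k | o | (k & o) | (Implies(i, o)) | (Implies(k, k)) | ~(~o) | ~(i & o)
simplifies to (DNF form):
True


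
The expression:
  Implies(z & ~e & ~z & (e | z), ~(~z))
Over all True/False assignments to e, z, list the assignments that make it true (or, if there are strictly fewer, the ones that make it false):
is always true.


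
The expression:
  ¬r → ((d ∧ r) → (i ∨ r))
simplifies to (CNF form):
True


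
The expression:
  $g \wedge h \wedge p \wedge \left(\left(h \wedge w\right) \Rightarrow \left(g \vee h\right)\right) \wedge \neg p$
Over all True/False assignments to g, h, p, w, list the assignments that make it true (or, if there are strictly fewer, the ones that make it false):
is never true.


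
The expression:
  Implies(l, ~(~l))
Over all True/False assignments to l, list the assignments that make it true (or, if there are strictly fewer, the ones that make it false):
is always true.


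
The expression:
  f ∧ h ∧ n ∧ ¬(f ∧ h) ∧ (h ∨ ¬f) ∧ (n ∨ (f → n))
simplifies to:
False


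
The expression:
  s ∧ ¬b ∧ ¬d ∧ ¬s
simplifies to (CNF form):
False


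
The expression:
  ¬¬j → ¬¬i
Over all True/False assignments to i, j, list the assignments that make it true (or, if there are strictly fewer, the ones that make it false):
is false only for:
  i=False, j=True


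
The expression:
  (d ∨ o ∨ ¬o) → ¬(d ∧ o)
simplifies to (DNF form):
¬d ∨ ¬o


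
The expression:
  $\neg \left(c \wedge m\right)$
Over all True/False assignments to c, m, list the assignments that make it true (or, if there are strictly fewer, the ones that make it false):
is false only for:
  c=True, m=True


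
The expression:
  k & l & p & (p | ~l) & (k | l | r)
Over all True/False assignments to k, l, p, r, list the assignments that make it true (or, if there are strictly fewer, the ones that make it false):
is true only for:
  k=True, l=True, p=True, r=False;
  k=True, l=True, p=True, r=True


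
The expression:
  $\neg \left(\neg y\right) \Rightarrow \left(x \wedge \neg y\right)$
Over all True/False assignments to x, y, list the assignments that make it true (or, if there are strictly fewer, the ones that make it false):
is true only for:
  x=False, y=False;
  x=True, y=False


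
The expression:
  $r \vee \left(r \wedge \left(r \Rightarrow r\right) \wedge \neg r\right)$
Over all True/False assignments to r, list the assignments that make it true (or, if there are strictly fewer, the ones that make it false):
is true only for:
  r=True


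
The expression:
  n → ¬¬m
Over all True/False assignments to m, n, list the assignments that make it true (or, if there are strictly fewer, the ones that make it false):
is false only for:
  m=False, n=True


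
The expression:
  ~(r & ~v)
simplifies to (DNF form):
v | ~r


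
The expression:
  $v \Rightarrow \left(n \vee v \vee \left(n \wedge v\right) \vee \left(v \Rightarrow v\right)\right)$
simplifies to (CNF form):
$\text{True}$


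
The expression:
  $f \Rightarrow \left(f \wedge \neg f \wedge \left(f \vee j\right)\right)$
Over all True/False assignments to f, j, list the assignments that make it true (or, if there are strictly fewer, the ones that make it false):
is true only for:
  f=False, j=False;
  f=False, j=True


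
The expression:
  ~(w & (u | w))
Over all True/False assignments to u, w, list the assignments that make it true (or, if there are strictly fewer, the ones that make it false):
is true only for:
  u=False, w=False;
  u=True, w=False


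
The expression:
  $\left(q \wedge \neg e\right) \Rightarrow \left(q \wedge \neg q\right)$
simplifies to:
$e \vee \neg q$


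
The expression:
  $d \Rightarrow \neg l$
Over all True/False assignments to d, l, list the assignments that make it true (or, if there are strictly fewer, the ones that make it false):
is false only for:
  d=True, l=True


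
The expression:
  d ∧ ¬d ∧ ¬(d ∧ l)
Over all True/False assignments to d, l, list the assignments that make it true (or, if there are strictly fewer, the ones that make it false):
is never true.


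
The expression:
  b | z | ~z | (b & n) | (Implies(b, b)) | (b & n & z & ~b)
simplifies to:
True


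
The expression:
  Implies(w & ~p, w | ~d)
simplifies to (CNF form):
True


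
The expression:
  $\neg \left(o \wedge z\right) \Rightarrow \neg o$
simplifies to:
$z \vee \neg o$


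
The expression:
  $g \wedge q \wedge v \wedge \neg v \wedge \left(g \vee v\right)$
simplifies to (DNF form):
$\text{False}$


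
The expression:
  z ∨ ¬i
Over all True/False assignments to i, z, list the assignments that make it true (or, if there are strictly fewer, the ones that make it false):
is false only for:
  i=True, z=False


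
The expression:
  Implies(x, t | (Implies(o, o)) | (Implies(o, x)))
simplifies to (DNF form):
True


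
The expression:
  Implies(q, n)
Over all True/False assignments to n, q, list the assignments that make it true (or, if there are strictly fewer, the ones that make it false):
is false only for:
  n=False, q=True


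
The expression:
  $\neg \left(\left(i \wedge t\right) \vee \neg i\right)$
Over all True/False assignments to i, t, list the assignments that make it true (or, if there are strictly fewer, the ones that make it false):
is true only for:
  i=True, t=False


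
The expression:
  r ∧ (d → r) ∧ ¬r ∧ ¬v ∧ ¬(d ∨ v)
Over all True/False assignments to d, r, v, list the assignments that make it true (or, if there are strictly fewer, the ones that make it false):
is never true.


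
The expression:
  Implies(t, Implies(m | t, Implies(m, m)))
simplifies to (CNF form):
True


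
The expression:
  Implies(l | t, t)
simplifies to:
t | ~l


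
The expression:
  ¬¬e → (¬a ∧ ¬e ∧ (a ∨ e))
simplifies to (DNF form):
¬e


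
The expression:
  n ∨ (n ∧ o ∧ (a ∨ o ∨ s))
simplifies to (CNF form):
n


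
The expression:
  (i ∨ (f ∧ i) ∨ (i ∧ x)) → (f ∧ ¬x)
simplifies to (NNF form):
(f ∧ ¬x) ∨ ¬i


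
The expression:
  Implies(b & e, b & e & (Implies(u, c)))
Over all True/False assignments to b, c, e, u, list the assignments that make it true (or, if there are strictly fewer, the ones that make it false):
is false only for:
  b=True, c=False, e=True, u=True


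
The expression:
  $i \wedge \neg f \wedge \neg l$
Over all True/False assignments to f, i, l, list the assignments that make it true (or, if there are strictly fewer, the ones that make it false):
is true only for:
  f=False, i=True, l=False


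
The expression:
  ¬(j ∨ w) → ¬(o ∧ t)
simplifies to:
j ∨ w ∨ ¬o ∨ ¬t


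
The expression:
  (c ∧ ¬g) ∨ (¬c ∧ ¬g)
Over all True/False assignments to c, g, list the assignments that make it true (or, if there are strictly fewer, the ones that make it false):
is true only for:
  c=False, g=False;
  c=True, g=False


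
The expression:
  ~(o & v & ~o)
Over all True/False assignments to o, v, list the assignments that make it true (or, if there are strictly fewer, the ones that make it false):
is always true.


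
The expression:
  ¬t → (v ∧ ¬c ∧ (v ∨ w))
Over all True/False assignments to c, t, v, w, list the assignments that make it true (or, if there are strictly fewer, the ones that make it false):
is false only for:
  c=False, t=False, v=False, w=False;
  c=False, t=False, v=False, w=True;
  c=True, t=False, v=False, w=False;
  c=True, t=False, v=False, w=True;
  c=True, t=False, v=True, w=False;
  c=True, t=False, v=True, w=True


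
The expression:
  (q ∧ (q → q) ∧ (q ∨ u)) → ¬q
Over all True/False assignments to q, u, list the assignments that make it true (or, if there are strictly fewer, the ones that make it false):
is true only for:
  q=False, u=False;
  q=False, u=True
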